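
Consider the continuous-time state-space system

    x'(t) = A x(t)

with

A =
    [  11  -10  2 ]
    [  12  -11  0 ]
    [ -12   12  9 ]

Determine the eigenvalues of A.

det(sI - A) = s^3 - (tr A)s^2 + (M11 + M22 + M33)s - det A, where Mii is the 2×2 principal minor of A obtained by deleting row i and column i.
tr A = 11 + (-11) + 9 = 9; M11 = (-11)·9 - 0·12 = -99 - 0 = -99; M22 = 11·9 - 2·(-12) = 99 - (-24) = 123; M33 = 11·(-11) - (-10)·12 = -121 - (-120) = -1; sum of minors = 23.
det A = 11·((-11)·9 - 0·12) - (-10)·(12·9 - 0·(-12)) + 2·(12·12 - (-11)·(-12)) = 11·(-99) - (-10)·108 + 2·12 = 15.
So p(s) = det(sI - A) = s^3 - 9s^2 + 23s - 15.
Rational-root test: any integer root divides -15. Testing small divisors, s = 1 works: p(1) = 1 + (-9) + 23 + (-15) = 0, so (s - 1) is a factor.
Dividing, p(s) = (s - 1)(s^2 - 8s + 15).
Factor s^2 - 8s + 15: two numbers with sum 8 and product 15 are 5 and 3, so s^2 - 8s + 15 = (s - 5)(s - 3).
Hence p(s) = (s - 5) (s - 3) (s - 1), with roots 1, 3, 5.
At least one eigenvalue has non-negative real part, so the system is not asymptotically stable.

1, 3, 5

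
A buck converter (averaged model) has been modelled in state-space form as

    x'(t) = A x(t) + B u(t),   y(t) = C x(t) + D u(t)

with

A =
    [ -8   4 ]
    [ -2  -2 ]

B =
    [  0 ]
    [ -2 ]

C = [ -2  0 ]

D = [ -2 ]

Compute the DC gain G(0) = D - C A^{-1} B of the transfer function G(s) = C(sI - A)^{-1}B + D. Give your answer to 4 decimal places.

-1.3333

G(0) = C(-A)^{-1}B + D = -C A^{-1} B + D.
det A = 24, so A^{-1} = (1/24)·adj(A) = [[-1/12, -1/6], [1/12, -1/3]]
A^{-1} B = [1/3, 2/3]^T
C A^{-1} B = -2/3
G(0) = D - C A^{-1} B = -2 - (-2/3) = -4/3 ≈ -1.3333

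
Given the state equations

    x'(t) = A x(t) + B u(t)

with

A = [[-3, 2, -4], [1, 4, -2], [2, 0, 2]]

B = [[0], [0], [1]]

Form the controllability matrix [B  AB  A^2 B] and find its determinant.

64

AB = [[-4], [-2], [2]]
A^2B = [[0], [-16], [-4]]
Controllability matrix C = [B  AB  A^2B] = [[0, -4, 0], [0, -2, -16], [1, 2, -4]]
Expanding along the first row, det(C) = 0·((-2)·(-4) - (-16)·2) - (-4)·(0·(-4) - (-16)·1) + 0·(0·2 - (-2)·1) = 0·40 - (-4)·16 + 0·2 = 64
Since det(C) ≠ 0, rank(C) = 3 and the system is completely controllable.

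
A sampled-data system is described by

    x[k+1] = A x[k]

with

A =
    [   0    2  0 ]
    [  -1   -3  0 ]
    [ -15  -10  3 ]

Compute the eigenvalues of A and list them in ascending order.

-2, -1, 3

det(zI - A) = z^3 - (tr A)z^2 + (M11 + M22 + M33)z - det A, where Mii is the 2×2 principal minor of A obtained by deleting row i and column i.
tr A = 0 + (-3) + 3 = 0; M11 = (-3)·3 - 0·(-10) = -9 - 0 = -9; M22 = 0·3 - 0·(-15) = 0 - 0 = 0; M33 = 0·(-3) - 2·(-1) = 0 - (-2) = 2; sum of minors = -7.
det A = 0·((-3)·3 - 0·(-10)) - 2·((-1)·3 - 0·(-15)) + 0·((-1)·(-10) - (-3)·(-15)) = 0·(-9) - 2·(-3) + 0·(-35) = 6.
So p(z) = det(zI - A) = z^3 - 7z - 6.
Rational-root test: any integer root divides -6. Testing small divisors, z = -1 works: p(-1) = -1 + 0 + 7 + (-6) = 0, so (z + 1) is a factor.
Dividing, p(z) = (z + 1)(z^2 - z - 6).
Factor z^2 - z - 6: two numbers with sum 1 and product -6 are 3 and -2, so z^2 - z - 6 = (z - 3)(z + 2).
Hence p(z) = (z - 3) (z + 1) (z + 2), with roots -2, -1, 3.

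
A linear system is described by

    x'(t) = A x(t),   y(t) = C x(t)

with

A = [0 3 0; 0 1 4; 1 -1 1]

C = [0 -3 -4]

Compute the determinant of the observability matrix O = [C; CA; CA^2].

CA = [[-4, 1, -16]]
CA^2 = [[-16, 5, -12]]
Observability matrix O = [C; CA; CA^2] = [[0, -3, -4], [-4, 1, -16], [-16, 5, -12]]
Expanding along the first row, det(O) = 0·(1·(-12) - (-16)·5) - (-3)·((-4)·(-12) - (-16)·(-16)) + (-4)·((-4)·5 - 1·(-16)) = 0·68 - (-3)·(-208) + (-4)·(-4) = -608
Since det(O) ≠ 0, rank(O) = 3 and the system is completely observable.

-608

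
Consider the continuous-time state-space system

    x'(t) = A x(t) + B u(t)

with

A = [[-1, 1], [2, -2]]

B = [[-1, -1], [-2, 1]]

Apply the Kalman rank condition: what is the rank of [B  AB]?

AB = [[-1, 2], [2, -4]]
Controllability matrix C = [B  AB] = [[-1, -1, -1, 2], [-2, 1, 2, -4]]
Take the 2×2 submatrix of C formed by columns 1, 2: [[-1, -1], [-2, 1]]. Its determinant is (-1)·1 - (-1)·(-2) = -1 - 2 = -3 ≠ 0.
So rank(C) ≥ 2; since C has 2 rows, rank(C) = 2.
rank(C) = 2 = n, so the pair (A, B) is completely controllable.

2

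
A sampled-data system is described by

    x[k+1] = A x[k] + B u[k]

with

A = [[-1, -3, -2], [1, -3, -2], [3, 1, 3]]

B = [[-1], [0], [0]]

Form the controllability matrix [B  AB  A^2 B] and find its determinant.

AB = [[1], [-1], [-3]]
A^2B = [[8], [10], [-7]]
Controllability matrix C = [B  AB  A^2B] = [[-1, 1, 8], [0, -1, 10], [0, -3, -7]]
Expanding along the first row, det(C) = (-1)·((-1)·(-7) - 10·(-3)) - 1·(0·(-7) - 10·0) + 8·(0·(-3) - (-1)·0) = (-1)·37 - 1·0 + 8·0 = -37
Since det(C) ≠ 0, rank(C) = 3 and the system is completely controllable.

-37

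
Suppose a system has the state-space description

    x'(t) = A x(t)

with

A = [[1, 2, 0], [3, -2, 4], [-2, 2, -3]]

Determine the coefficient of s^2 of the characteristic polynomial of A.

4

Expand det(sI - A) for the 3×3 matrix.
p(s) = s^3 + 4s^2 - 13s.
(Check: constant term = det(-A) = (-1)^3 det A = 0; coefficient of s^2 = -tr A = 4.)
The coefficient of s^2 is 4.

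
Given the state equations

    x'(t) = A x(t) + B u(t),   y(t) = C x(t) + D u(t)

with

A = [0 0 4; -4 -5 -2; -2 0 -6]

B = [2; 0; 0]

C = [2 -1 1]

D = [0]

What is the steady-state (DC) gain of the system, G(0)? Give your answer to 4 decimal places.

G(0) = C(-A)^{-1}B + D = -C A^{-1} B + D.
det A = -40, so A^{-1} = (1/-40)·adj(A) = [[-3/4, 0, -1/2], [1/2, -1/5, 2/5], [1/4, 0, 0]]
A^{-1} B = [-3/2, 1, 1/2]^T
C A^{-1} B = -7/2
G(0) = D - C A^{-1} B = 0 - (-7/2) = 7/2 ≈ 3.5000

3.5000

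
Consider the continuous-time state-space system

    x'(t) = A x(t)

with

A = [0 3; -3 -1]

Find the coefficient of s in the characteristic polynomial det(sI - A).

For a 2×2 matrix, det(sI - A) = s^2 - (tr A)s + det A.
tr A = -1, det A = 9.
So p(s) = s^2 + s + 9.
The coefficient of s is 1.

1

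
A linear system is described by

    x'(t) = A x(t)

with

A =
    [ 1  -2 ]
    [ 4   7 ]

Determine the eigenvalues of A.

3, 5

det(sI - A) = s^2 - (tr A)s + det A, with tr A = 1 + 7 = 8 and det A = 1·7 - (-2)·4 = 7 - (-8) = 15.
So p(s) = det(sI - A) = s^2 - 8s + 15.
Factor s^2 - 8s + 15: two numbers with sum 8 and product 15 are 5 and 3, so s^2 - 8s + 15 = (s - 5)(s - 3).
Hence p(s) = (s - 5) (s - 3), with roots 3, 5.
At least one eigenvalue has non-negative real part, so the system is not asymptotically stable.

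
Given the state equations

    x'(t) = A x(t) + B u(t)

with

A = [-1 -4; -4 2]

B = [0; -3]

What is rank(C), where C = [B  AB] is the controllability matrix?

2

AB = [[12], [-6]]
Controllability matrix C = [B  AB] = [[0, 12], [-3, -6]]
det(C) = 0·(-6) - 12·(-3) = 0 - (-36) = 36 ≠ 0, so rank(C) = 2.
rank(C) = 2 = n, so the pair (A, B) is completely controllable.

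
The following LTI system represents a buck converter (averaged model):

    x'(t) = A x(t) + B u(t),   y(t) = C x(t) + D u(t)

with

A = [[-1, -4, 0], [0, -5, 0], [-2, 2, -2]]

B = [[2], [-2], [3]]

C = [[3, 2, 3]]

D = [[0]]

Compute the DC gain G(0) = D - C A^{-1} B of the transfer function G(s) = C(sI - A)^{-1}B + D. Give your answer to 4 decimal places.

2.5000

G(0) = C(-A)^{-1}B + D = -C A^{-1} B + D.
det A = -10, so A^{-1} = (1/-10)·adj(A) = [[-1, 4/5, 0], [0, -1/5, 0], [1, -1, -1/2]]
A^{-1} B = [-18/5, 2/5, 5/2]^T
C A^{-1} B = -5/2
G(0) = D - C A^{-1} B = 0 - (-5/2) = 5/2 ≈ 2.5000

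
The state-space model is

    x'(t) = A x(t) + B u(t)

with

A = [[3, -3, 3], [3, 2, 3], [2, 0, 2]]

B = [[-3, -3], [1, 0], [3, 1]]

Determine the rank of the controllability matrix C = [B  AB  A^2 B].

3

AB = [[-3, -6], [2, -6], [0, -4]]
A^2B = [[-15, -12], [-5, -42], [-6, -20]]
Controllability matrix C = [B  AB  A^2B] = [[-3, -3, -3, -6, -15, -12], [1, 0, 2, -6, -5, -42], [3, 1, 0, -4, -6, -20]]
Take the 3×3 submatrix of C formed by columns 1, 2, 3: [[-3, -3, -3], [1, 0, 2], [3, 1, 0]]. Its determinant is (-3)·(0·0 - 2·1) - (-3)·(1·0 - 2·3) + (-3)·(1·1 - 0·3) = (-3)·(-2) - (-3)·(-6) + (-3)·1 = -15 ≠ 0.
So rank(C) ≥ 3; since C has 3 rows, rank(C) = 3.
rank(C) = 3 = n, so the pair (A, B) is completely controllable.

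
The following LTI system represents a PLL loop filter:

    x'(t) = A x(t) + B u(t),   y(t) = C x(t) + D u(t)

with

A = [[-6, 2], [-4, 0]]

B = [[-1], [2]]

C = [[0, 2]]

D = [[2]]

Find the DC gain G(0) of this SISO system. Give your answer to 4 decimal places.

6.0000

G(0) = C(-A)^{-1}B + D = -C A^{-1} B + D.
det A = 8, so A^{-1} = (1/8)·adj(A) = [[0, -1/4], [1/2, -3/4]]
A^{-1} B = [-1/2, -2]^T
C A^{-1} B = -4
G(0) = D - C A^{-1} B = 2 - (-4) = 6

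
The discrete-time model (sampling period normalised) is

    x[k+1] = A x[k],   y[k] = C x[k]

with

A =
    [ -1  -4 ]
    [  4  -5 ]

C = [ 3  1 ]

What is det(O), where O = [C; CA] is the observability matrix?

-52

CA = [[1, -17]]
Observability matrix O = [C; CA] = [[3, 1], [1, -17]]
det(O) = 3·(-17) - 1·1 = -51 - 1 = -52
Since det(O) ≠ 0, rank(O) = 2 and the system is completely observable.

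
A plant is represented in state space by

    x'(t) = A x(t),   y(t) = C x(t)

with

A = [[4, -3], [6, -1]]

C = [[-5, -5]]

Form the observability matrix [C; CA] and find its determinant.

-350

CA = [[-50, 20]]
Observability matrix O = [C; CA] = [[-5, -5], [-50, 20]]
det(O) = (-5)·20 - (-5)·(-50) = -100 - 250 = -350
Since det(O) ≠ 0, rank(O) = 2 and the system is completely observable.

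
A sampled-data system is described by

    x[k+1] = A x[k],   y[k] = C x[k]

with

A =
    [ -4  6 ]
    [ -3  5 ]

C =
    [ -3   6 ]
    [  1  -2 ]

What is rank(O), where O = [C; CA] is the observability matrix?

1

CA = [[-6, 12], [2, -4]]
Observability matrix O = [C; CA] = [[-3, 6], [1, -2], [-6, 12], [2, -4]]
Every row of O is a scalar multiple of row 1 = [-3, 6] (multipliers 1, -1/3, 2, -2/3), so the rows span a one-dimensional space.
O ≠ 0, hence rank(O) = 1.
rank(O) = 1 < n = 2, so the pair (A, C) is not completely observable.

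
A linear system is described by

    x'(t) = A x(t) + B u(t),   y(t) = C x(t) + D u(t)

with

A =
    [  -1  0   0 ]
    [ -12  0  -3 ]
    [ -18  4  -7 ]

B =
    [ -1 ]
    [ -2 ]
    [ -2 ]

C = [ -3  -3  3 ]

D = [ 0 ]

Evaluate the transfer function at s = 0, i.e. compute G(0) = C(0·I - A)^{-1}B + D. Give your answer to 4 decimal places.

7.5000

G(0) = C(-A)^{-1}B + D = -C A^{-1} B + D.
det A = -12, so A^{-1} = (1/-12)·adj(A) = [[-1, 0, 0], [5/2, -7/12, 1/4], [4, -1/3, 0]]
A^{-1} B = [1, -11/6, -10/3]^T
C A^{-1} B = -15/2
G(0) = D - C A^{-1} B = 0 - (-15/2) = 15/2 ≈ 7.5000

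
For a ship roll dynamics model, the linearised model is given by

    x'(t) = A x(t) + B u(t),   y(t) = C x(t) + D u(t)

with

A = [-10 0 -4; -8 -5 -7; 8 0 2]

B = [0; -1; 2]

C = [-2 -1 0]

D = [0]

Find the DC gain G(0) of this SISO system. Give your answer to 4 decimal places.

G(0) = C(-A)^{-1}B + D = -C A^{-1} B + D.
det A = -60, so A^{-1} = (1/-60)·adj(A) = [[1/6, 0, 1/3], [2/3, -1/5, 19/30], [-2/3, 0, -5/6]]
A^{-1} B = [2/3, 22/15, -5/3]^T
C A^{-1} B = -14/5
G(0) = D - C A^{-1} B = 0 - (-14/5) = 14/5 ≈ 2.8000

2.8000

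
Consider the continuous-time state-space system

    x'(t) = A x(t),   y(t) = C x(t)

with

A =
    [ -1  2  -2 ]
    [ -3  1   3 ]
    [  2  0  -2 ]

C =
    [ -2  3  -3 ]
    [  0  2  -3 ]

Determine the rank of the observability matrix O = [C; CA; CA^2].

CA = [[-13, -1, 19], [-12, 2, 12]]
CA^2 = [[54, -27, -15], [30, -22, 6]]
Observability matrix O = [C; CA; CA^2] = [[-2, 3, -3], [0, 2, -3], [-13, -1, 19], [-12, 2, 12], [54, -27, -15], [30, -22, 6]]
Take the 3×3 submatrix of O formed by rows 1, 2, 3: [[-2, 3, -3], [0, 2, -3], [-13, -1, 19]]. Its determinant is (-2)·(2·19 - (-3)·(-1)) - 3·(0·19 - (-3)·(-13)) + (-3)·(0·(-1) - 2·(-13)) = (-2)·35 - 3·(-39) + (-3)·26 = -31 ≠ 0.
So rank(O) ≥ 3; since O has 3 columns, rank(O) = 3.
rank(O) = 3 = n, so the pair (A, C) is completely observable.

3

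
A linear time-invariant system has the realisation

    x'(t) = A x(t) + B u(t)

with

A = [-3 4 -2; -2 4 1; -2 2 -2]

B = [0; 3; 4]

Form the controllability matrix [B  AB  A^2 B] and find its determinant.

AB = [[4], [16], [-2]]
A^2B = [[56], [54], [28]]
Controllability matrix C = [B  AB  A^2B] = [[0, 4, 56], [3, 16, 54], [4, -2, 28]]
Expanding along the first row, det(C) = 0·(16·28 - 54·(-2)) - 4·(3·28 - 54·4) + 56·(3·(-2) - 16·4) = 0·556 - 4·(-132) + 56·(-70) = -3392
Since det(C) ≠ 0, rank(C) = 3 and the system is completely controllable.

-3392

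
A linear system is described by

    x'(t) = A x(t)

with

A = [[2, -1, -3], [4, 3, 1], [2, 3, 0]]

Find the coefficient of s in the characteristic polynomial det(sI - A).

Expand det(sI - A) for the 3×3 matrix.
p(s) = s^3 - 5s^2 + 13s + 26.
(Check: constant term = det(-A) = (-1)^3 det A = 26; coefficient of s^2 = -tr A = -5.)
The coefficient of s is 13.

13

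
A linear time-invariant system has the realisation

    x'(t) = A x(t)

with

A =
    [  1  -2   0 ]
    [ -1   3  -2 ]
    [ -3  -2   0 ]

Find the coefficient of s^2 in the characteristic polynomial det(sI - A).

Expand det(sI - A) for the 3×3 matrix.
p(s) = s^3 - 4s^2 - 3s + 16.
(Check: constant term = det(-A) = (-1)^3 det A = 16; coefficient of s^2 = -tr A = -4.)
The coefficient of s^2 is -4.

-4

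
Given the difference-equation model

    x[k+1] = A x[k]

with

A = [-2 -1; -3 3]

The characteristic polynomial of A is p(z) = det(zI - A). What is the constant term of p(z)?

-9

For a 2×2 matrix, det(zI - A) = z^2 - (tr A)z + det A.
tr A = 1, det A = -9.
So p(z) = z^2 - z - 9.
The constant term is -9.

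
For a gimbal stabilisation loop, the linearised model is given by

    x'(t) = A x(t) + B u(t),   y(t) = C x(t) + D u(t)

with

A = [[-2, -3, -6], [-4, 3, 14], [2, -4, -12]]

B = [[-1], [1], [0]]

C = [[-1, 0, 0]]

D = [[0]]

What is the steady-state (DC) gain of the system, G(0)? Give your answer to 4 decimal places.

0.8000

G(0) = C(-A)^{-1}B + D = -C A^{-1} B + D.
det A = -40, so A^{-1} = (1/-40)·adj(A) = [[-1/2, 3/10, 3/5], [1/2, -9/10, -13/10], [-1/4, 7/20, 9/20]]
A^{-1} B = [4/5, -7/5, 3/5]^T
C A^{-1} B = -4/5
G(0) = D - C A^{-1} B = 0 - (-4/5) = 4/5 ≈ 0.8000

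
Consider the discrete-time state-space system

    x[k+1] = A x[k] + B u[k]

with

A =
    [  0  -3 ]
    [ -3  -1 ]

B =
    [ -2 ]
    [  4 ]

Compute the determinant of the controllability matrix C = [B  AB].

AB = [[-12], [2]]
Controllability matrix C = [B  AB] = [[-2, -12], [4, 2]]
det(C) = (-2)·2 - (-12)·4 = -4 - (-48) = 44
Since det(C) ≠ 0, rank(C) = 2 and the system is completely controllable.

44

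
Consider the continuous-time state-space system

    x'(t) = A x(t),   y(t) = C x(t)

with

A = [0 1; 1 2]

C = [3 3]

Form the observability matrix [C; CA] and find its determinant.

18

CA = [[3, 9]]
Observability matrix O = [C; CA] = [[3, 3], [3, 9]]
det(O) = 3·9 - 3·3 = 27 - 9 = 18
Since det(O) ≠ 0, rank(O) = 2 and the system is completely observable.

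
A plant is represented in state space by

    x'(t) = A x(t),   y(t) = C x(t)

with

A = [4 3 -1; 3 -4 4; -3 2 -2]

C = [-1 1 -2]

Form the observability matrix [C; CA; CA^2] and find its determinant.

CA = [[5, -11, 9]]
CA^2 = [[-40, 77, -67]]
Observability matrix O = [C; CA; CA^2] = [[-1, 1, -2], [5, -11, 9], [-40, 77, -67]]
Expanding along the first row, det(O) = (-1)·((-11)·(-67) - 9·77) - 1·(5·(-67) - 9·(-40)) + (-2)·(5·77 - (-11)·(-40)) = (-1)·44 - 1·25 + (-2)·(-55) = 41
Since det(O) ≠ 0, rank(O) = 3 and the system is completely observable.

41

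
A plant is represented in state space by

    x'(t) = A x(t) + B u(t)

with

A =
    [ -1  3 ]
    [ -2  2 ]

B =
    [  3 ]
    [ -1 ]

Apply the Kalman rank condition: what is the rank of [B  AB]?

2

AB = [[-6], [-8]]
Controllability matrix C = [B  AB] = [[3, -6], [-1, -8]]
det(C) = 3·(-8) - (-6)·(-1) = -24 - 6 = -30 ≠ 0, so rank(C) = 2.
rank(C) = 2 = n, so the pair (A, B) is completely controllable.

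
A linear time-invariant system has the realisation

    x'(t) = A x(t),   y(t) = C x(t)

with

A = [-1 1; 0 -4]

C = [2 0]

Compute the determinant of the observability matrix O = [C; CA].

4

CA = [[-2, 2]]
Observability matrix O = [C; CA] = [[2, 0], [-2, 2]]
det(O) = 2·2 - 0·(-2) = 4 - 0 = 4
Since det(O) ≠ 0, rank(O) = 2 and the system is completely observable.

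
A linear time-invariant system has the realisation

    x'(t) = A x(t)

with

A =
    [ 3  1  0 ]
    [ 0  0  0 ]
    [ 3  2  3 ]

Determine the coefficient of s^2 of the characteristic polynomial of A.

-6

Expand det(sI - A) for the 3×3 matrix.
p(s) = s^3 - 6s^2 + 9s.
(Check: constant term = det(-A) = (-1)^3 det A = 0; coefficient of s^2 = -tr A = -6.)
The coefficient of s^2 is -6.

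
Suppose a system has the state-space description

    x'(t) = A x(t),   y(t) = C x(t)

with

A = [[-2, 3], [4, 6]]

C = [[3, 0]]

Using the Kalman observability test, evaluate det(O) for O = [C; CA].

CA = [[-6, 9]]
Observability matrix O = [C; CA] = [[3, 0], [-6, 9]]
det(O) = 3·9 - 0·(-6) = 27 - 0 = 27
Since det(O) ≠ 0, rank(O) = 2 and the system is completely observable.

27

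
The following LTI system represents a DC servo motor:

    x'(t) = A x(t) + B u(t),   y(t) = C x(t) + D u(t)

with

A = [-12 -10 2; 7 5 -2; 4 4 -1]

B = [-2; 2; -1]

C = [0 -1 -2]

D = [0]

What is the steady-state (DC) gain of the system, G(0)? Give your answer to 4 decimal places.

0.0000

G(0) = C(-A)^{-1}B + D = -C A^{-1} B + D.
det A = -10, so A^{-1} = (1/-10)·adj(A) = [[-3/10, 1/5, -1], [1/10, -2/5, 1], [-4/5, -4/5, -1]]
A^{-1} B = [2, -2, 1]^T
C A^{-1} B = 0
G(0) = D - C A^{-1} B = 0 - (0) = 0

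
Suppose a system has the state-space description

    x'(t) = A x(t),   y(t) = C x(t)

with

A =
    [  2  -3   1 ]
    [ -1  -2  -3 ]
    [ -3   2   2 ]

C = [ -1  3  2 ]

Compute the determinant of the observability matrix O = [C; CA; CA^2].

CA = [[-11, 1, -6]]
CA^2 = [[-5, 19, -26]]
Observability matrix O = [C; CA; CA^2] = [[-1, 3, 2], [-11, 1, -6], [-5, 19, -26]]
Expanding along the first row, det(O) = (-1)·(1·(-26) - (-6)·19) - 3·((-11)·(-26) - (-6)·(-5)) + 2·((-11)·19 - 1·(-5)) = (-1)·88 - 3·256 + 2·(-204) = -1264
Since det(O) ≠ 0, rank(O) = 3 and the system is completely observable.

-1264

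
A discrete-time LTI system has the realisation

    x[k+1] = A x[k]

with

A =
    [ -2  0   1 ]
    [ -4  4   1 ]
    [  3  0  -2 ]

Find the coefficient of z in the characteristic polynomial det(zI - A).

-15

Expand det(zI - A) for the 3×3 matrix.
p(z) = z^3 - 15z - 4.
(Check: constant term = det(-A) = (-1)^3 det A = -4; coefficient of z^2 = -tr A = 0.)
The coefficient of z is -15.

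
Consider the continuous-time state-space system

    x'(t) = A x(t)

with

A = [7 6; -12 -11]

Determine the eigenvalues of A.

-5, 1

det(sI - A) = s^2 - (tr A)s + det A, with tr A = 7 + (-11) = -4 and det A = 7·(-11) - 6·(-12) = -77 - (-72) = -5.
So p(s) = det(sI - A) = s^2 + 4s - 5.
Factor s^2 + 4s - 5: two numbers with sum -4 and product -5 are 1 and -5, so s^2 + 4s - 5 = (s - 1)(s + 5).
Hence p(s) = (s - 1) (s + 5), with roots -5, 1.
At least one eigenvalue has non-negative real part, so the system is not asymptotically stable.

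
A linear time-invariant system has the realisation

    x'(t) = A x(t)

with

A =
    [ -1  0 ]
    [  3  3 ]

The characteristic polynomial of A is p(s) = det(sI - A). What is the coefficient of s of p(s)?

For a 2×2 matrix, det(sI - A) = s^2 - (tr A)s + det A.
tr A = 2, det A = -3.
So p(s) = s^2 - 2s - 3.
The coefficient of s is -2.

-2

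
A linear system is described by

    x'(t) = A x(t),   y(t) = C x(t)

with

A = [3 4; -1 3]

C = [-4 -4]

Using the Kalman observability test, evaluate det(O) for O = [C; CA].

80

CA = [[-8, -28]]
Observability matrix O = [C; CA] = [[-4, -4], [-8, -28]]
det(O) = (-4)·(-28) - (-4)·(-8) = 112 - 32 = 80
Since det(O) ≠ 0, rank(O) = 2 and the system is completely observable.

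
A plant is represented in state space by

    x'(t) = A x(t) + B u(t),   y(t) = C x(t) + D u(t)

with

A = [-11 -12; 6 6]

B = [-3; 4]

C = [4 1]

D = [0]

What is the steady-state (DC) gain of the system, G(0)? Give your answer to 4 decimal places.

G(0) = C(-A)^{-1}B + D = -C A^{-1} B + D.
det A = 6, so A^{-1} = (1/6)·adj(A) = [[1, 2], [-1, -11/6]]
A^{-1} B = [5, -13/3]^T
C A^{-1} B = 47/3
G(0) = D - C A^{-1} B = 0 - (47/3) = -47/3 ≈ -15.6667

-15.6667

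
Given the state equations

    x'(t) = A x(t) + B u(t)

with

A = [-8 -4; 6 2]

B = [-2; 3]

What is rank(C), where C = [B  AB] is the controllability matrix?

AB = [[4], [-6]]
Controllability matrix C = [B  AB] = [[-2, 4], [3, -6]]
Every column of C is a scalar multiple of column 1 = [-2, 3] (multipliers 1, -2), so the columns span a one-dimensional space.
C ≠ 0, hence rank(C) = 1.
rank(C) = 1 < n = 2, so the pair (A, B) is not completely controllable.

1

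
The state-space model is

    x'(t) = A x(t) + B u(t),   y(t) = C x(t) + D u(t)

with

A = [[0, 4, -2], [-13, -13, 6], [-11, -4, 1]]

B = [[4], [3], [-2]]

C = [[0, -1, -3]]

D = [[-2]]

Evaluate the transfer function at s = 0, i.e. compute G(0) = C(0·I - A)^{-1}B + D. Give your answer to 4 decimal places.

69.0000

G(0) = C(-A)^{-1}B + D = -C A^{-1} B + D.
det A = -30, so A^{-1} = (1/-30)·adj(A) = [[-11/30, -2/15, 1/15], [53/30, 11/15, -13/15], [91/30, 22/15, -26/15]]
A^{-1} B = [-2, 11, 20]^T
C A^{-1} B = -71
G(0) = D - C A^{-1} B = -2 - (-71) = 69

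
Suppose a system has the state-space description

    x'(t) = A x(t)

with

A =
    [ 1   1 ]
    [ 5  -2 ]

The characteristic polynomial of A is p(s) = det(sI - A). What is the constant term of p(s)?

-7

For a 2×2 matrix, det(sI - A) = s^2 - (tr A)s + det A.
tr A = -1, det A = -7.
So p(s) = s^2 + s - 7.
The constant term is -7.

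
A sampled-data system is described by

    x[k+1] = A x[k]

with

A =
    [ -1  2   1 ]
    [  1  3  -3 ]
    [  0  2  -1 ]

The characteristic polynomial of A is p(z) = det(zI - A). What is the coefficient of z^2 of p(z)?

-1

Expand det(zI - A) for the 3×3 matrix.
p(z) = z^3 - z^2 - z - 1.
(Check: constant term = det(-A) = (-1)^3 det A = -1; coefficient of z^2 = -tr A = -1.)
The coefficient of z^2 is -1.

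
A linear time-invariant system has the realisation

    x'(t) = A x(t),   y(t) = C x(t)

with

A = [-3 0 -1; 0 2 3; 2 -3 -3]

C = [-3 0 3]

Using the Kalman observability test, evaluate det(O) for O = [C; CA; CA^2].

CA = [[15, -9, -6]]
CA^2 = [[-57, 0, -24]]
Observability matrix O = [C; CA; CA^2] = [[-3, 0, 3], [15, -9, -6], [-57, 0, -24]]
Expanding along the first row, det(O) = (-3)·((-9)·(-24) - (-6)·0) - 0·(15·(-24) - (-6)·(-57)) + 3·(15·0 - (-9)·(-57)) = (-3)·216 - 0·(-702) + 3·(-513) = -2187
Since det(O) ≠ 0, rank(O) = 3 and the system is completely observable.

-2187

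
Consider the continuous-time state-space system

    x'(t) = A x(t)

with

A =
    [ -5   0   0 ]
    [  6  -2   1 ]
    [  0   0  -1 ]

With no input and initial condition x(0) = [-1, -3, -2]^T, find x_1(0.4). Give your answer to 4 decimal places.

-0.1353

det(sI - A) = s^3 - (tr A)s^2 + (M11 + M22 + M33)s - det A, where Mii is the 2×2 principal minor of A obtained by deleting row i and column i.
tr A = (-5) + (-2) + (-1) = -8; M11 = (-2)·(-1) - 1·0 = 2 - 0 = 2; M22 = (-5)·(-1) - 0·0 = 5 - 0 = 5; M33 = (-5)·(-2) - 0·6 = 10 - 0 = 10; sum of minors = 17.
det A = (-5)·((-2)·(-1) - 1·0) - 0·(6·(-1) - 1·0) + 0·(6·0 - (-2)·0) = (-5)·2 - 0·(-6) + 0·0 = -10.
So p(s) = det(sI - A) = s^3 + 8s^2 + 17s + 10.
Rational-root test: any integer root divides 10. Testing small divisors, s = -1 works: p(-1) = -1 + 8 + (-17) + 10 = 0, so (s + 1) is a factor.
Dividing, p(s) = (s + 1)(s^2 + 7s + 10).
Factor s^2 + 7s + 10: two numbers with sum -7 and product 10 are -2 and -5, so s^2 + 7s + 10 = (s + 2)(s + 5).
Hence p(s) = (s + 1) (s + 2) (s + 5), with roots -5, -2, -1.
The eigenvalues -5, -2, -1 are distinct and real, so A is diagonalisable and x(t) = e^{At} x(0) = V diag(e^{λ_i t}) V^{-1} x(0), where the columns of V are the eigenvectors.
λ = -5: A - (-5)I = [[0, 0, 0], [6, 3, 1], [0, 0, 4]]. v must be orthogonal to every row; (row 2) × (row 3) = [12, -24, 0], so take v_1 = [-1, 2, 0]^T.
λ = -2: A - (-2)I = [[-3, 0, 0], [6, 0, 1], [0, 0, 1]]. v must be orthogonal to every row; (row 1) × (row 2) = [0, 3, 0], so take v_2 = [0, 1, 0]^T.
λ = -1: A - (-1)I = [[-4, 0, 0], [6, -1, 1], [0, 0, 0]]. v must be orthogonal to every row; (row 1) × (row 2) = [0, 4, 4], so take v_3 = [0, 1, 1]^T.
V = [v_1 v_2 v_3] = [[-1, 0, 0], [2, 1, 1], [0, 0, 1]] has det V = -1, so V^{-1} = adj(V)/det V = [[-1, 0, 0], [2, 1, -1], [0, 0, 1]].
Modal coordinates z(0) = V^{-1} x(0): (-1)·(-1) + 0·(-3) + 0·(-2) = 1; 2·(-1) + 1·(-3) + (-1)·(-2) = -3; 0·(-1) + 0·(-3) + 1·(-2) = -2; so z(0) = [1, -3, -2]^T.
x_1(t) = Σ_i (v_i)_1 · z_i(0) · e^{λ_i t} (row 1 of V times the modal terms).
x_1(0.4) = (-1)·1·e^{-5·0.4} + 0·(-3)·e^{-2·0.4} + 0·(-2)·e^{-1·0.4} = (-1)·0.135335 + 0·0.449329 + 0·0.670320 = -0.1353.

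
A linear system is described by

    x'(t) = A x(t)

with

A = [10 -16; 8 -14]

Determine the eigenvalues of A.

det(sI - A) = s^2 - (tr A)s + det A, with tr A = 10 + (-14) = -4 and det A = 10·(-14) - (-16)·8 = -140 - (-128) = -12.
So p(s) = det(sI - A) = s^2 + 4s - 12.
Factor s^2 + 4s - 12: two numbers with sum -4 and product -12 are 2 and -6, so s^2 + 4s - 12 = (s - 2)(s + 6).
Hence p(s) = (s - 2) (s + 6), with roots -6, 2.
At least one eigenvalue has non-negative real part, so the system is not asymptotically stable.

-6, 2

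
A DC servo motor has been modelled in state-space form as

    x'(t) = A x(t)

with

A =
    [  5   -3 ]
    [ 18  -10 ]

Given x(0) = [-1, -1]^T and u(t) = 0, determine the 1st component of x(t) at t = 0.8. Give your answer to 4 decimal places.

-0.8579

det(sI - A) = s^2 - (tr A)s + det A, with tr A = 5 + (-10) = -5 and det A = 5·(-10) - (-3)·18 = -50 - (-54) = 4.
So p(s) = det(sI - A) = s^2 + 5s + 4.
Factor s^2 + 5s + 4: two numbers with sum -5 and product 4 are -1 and -4, so s^2 + 5s + 4 = (s + 1)(s + 4).
Hence p(s) = (s + 1) (s + 4), with roots -4, -1.
The eigenvalues -4, -1 are distinct and real, so A is diagonalisable and x(t) = e^{At} x(0) = V diag(e^{λ_i t}) V^{-1} x(0), where the columns of V are the eigenvectors.
λ = -4: A - (-4)I = [[9, -3], [18, -6]]. Row 1 gives 9·v1 + (-3)·v2 = 0, so take v_1 = [1, 3]^T.
λ = -1: A - (-1)I = [[6, -3], [18, -9]]. Row 1 gives 6·v1 + (-3)·v2 = 0, so take v_2 = [1, 2]^T.
V = [v_1 v_2] = [[1, 1], [3, 2]] has det V = -1, so V^{-1} = adj(V)/det V = [[-2, 1], [3, -1]].
Modal coordinates z(0) = V^{-1} x(0): (-2)·(-1) + 1·(-1) = 1; 3·(-1) + (-1)·(-1) = -2; so z(0) = [1, -2]^T.
x_1(t) = Σ_i (v_i)_1 · z_i(0) · e^{λ_i t} (row 1 of V times the modal terms).
x_1(0.8) = 1·1·e^{-4·0.8} + 1·(-2)·e^{-1·0.8} = 1·0.040762 + (-2)·0.449329 = -0.8579.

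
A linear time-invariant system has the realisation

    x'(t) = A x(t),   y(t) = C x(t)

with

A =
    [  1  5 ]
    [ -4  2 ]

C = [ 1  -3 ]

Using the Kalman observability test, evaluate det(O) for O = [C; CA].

CA = [[13, -1]]
Observability matrix O = [C; CA] = [[1, -3], [13, -1]]
det(O) = 1·(-1) - (-3)·13 = -1 - (-39) = 38
Since det(O) ≠ 0, rank(O) = 2 and the system is completely observable.

38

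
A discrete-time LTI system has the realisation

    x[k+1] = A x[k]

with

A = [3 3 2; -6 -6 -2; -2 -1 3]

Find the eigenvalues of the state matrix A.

-3, 1, 2

det(zI - A) = z^3 - (tr A)z^2 + (M11 + M22 + M33)z - det A, where Mii is the 2×2 principal minor of A obtained by deleting row i and column i.
tr A = 3 + (-6) + 3 = 0; M11 = (-6)·3 - (-2)·(-1) = -18 - 2 = -20; M22 = 3·3 - 2·(-2) = 9 - (-4) = 13; M33 = 3·(-6) - 3·(-6) = -18 - (-18) = 0; sum of minors = -7.
det A = 3·((-6)·3 - (-2)·(-1)) - 3·((-6)·3 - (-2)·(-2)) + 2·((-6)·(-1) - (-6)·(-2)) = 3·(-20) - 3·(-22) + 2·(-6) = -6.
So p(z) = det(zI - A) = z^3 - 7z + 6.
Rational-root test: any integer root divides 6. Testing small divisors, z = 1 works: p(1) = 1 + 0 + (-7) + 6 = 0, so (z - 1) is a factor.
Dividing, p(z) = (z - 1)(z^2 + z - 6).
Factor z^2 + z - 6: two numbers with sum -1 and product -6 are 2 and -3, so z^2 + z - 6 = (z - 2)(z + 3).
Hence p(z) = (z - 2) (z - 1) (z + 3), with roots -3, 1, 2.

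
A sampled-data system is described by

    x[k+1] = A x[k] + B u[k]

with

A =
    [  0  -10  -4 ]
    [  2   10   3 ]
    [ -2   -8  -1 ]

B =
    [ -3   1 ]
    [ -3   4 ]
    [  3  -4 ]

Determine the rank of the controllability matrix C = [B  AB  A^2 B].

2

AB = [[18, -24], [-27, 30], [27, -30]]
A^2B = [[162, -180], [-153, 162], [153, -162]]
Controllability matrix C = [B  AB  A^2B] = [[-3, 1, 18, -24, 162, -180], [-3, 4, -27, 30, -153, 162], [3, -4, 27, -30, 153, -162]]
The rows r1, r2, r3 of C are linearly dependent: r2 + r3 = 0 (check each entry), so rank(C) ≤ 2.
The 2×2 minor from rows 1, 2, columns 1, 2 is (-3)·4 - 1·(-3) = -12 - (-3) = -9 ≠ 0, so rank(C) = 2.
rank(C) = 2 < n = 3, so the pair (A, B) is not completely controllable.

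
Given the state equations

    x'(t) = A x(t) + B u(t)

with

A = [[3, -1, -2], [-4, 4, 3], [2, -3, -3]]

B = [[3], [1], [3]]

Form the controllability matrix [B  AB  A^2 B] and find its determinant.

AB = [[2], [1], [-6]]
A^2B = [[17], [-22], [19]]
Controllability matrix C = [B  AB  A^2B] = [[3, 2, 17], [1, 1, -22], [3, -6, 19]]
Expanding along the first row, det(C) = 3·(1·19 - (-22)·(-6)) - 2·(1·19 - (-22)·3) + 17·(1·(-6) - 1·3) = 3·(-113) - 2·85 + 17·(-9) = -662
Since det(C) ≠ 0, rank(C) = 3 and the system is completely controllable.

-662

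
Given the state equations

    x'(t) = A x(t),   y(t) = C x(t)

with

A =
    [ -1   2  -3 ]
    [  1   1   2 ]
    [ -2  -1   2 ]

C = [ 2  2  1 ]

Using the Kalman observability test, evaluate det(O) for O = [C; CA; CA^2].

CA = [[-2, 5, 0]]
CA^2 = [[7, 1, 16]]
Observability matrix O = [C; CA; CA^2] = [[2, 2, 1], [-2, 5, 0], [7, 1, 16]]
Expanding along the first row, det(O) = 2·(5·16 - 0·1) - 2·((-2)·16 - 0·7) + 1·((-2)·1 - 5·7) = 2·80 - 2·(-32) + 1·(-37) = 187
Since det(O) ≠ 0, rank(O) = 3 and the system is completely observable.

187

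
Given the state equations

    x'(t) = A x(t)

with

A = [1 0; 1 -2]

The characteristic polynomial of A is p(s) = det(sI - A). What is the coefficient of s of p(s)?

For a 2×2 matrix, det(sI - A) = s^2 - (tr A)s + det A.
tr A = -1, det A = -2.
So p(s) = s^2 + s - 2.
The coefficient of s is 1.

1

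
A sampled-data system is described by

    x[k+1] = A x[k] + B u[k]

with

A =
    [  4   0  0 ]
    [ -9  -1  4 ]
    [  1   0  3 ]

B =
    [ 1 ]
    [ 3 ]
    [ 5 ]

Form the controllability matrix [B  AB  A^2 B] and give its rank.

2

AB = [[4], [8], [16]]
A^2B = [[16], [20], [52]]
Controllability matrix C = [B  AB  A^2B] = [[1, 4, 16], [3, 8, 20], [5, 16, 52]]
The rows r1, r2, r3 of C are linearly dependent: -2·r1 - r2 + r3 = 0 (check each entry), so rank(C) ≤ 2.
The 2×2 minor from rows 1, 2, columns 1, 2 is 1·8 - 4·3 = 8 - 12 = -4 ≠ 0, so rank(C) = 2.
rank(C) = 2 < n = 3, so the pair (A, B) is not completely controllable.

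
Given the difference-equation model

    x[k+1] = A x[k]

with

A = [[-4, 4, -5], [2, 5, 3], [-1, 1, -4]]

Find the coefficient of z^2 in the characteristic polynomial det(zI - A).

3

Expand det(zI - A) for the 3×3 matrix.
p(z) = z^3 + 3z^2 - 40z - 77.
(Check: constant term = det(-A) = (-1)^3 det A = -77; coefficient of z^2 = -tr A = 3.)
The coefficient of z^2 is 3.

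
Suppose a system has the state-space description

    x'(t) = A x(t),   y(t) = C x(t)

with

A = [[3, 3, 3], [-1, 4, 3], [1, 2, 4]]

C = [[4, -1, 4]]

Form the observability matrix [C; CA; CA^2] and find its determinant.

CA = [[17, 16, 25]]
CA^2 = [[60, 165, 199]]
Observability matrix O = [C; CA; CA^2] = [[4, -1, 4], [17, 16, 25], [60, 165, 199]]
Expanding along the first row, det(O) = 4·(16·199 - 25·165) - (-1)·(17·199 - 25·60) + 4·(17·165 - 16·60) = 4·(-941) - (-1)·1883 + 4·1845 = 5499
Since det(O) ≠ 0, rank(O) = 3 and the system is completely observable.

5499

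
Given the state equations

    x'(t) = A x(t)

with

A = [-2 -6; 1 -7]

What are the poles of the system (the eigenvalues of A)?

-5, -4

det(sI - A) = s^2 - (tr A)s + det A, with tr A = (-2) + (-7) = -9 and det A = (-2)·(-7) - (-6)·1 = 14 - (-6) = 20.
So p(s) = det(sI - A) = s^2 + 9s + 20.
Factor s^2 + 9s + 20: two numbers with sum -9 and product 20 are -4 and -5, so s^2 + 9s + 20 = (s + 4)(s + 5).
Hence p(s) = (s + 4) (s + 5), with roots -5, -4.
All eigenvalues have negative real part, so the system is asymptotically stable.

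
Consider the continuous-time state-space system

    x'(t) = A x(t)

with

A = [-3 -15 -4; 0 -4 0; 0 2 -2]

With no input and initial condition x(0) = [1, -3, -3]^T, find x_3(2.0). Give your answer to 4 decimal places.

-0.1089

det(sI - A) = s^3 - (tr A)s^2 + (M11 + M22 + M33)s - det A, where Mii is the 2×2 principal minor of A obtained by deleting row i and column i.
tr A = (-3) + (-4) + (-2) = -9; M11 = (-4)·(-2) - 0·2 = 8 - 0 = 8; M22 = (-3)·(-2) - (-4)·0 = 6 - 0 = 6; M33 = (-3)·(-4) - (-15)·0 = 12 - 0 = 12; sum of minors = 26.
det A = (-3)·((-4)·(-2) - 0·2) - (-15)·(0·(-2) - 0·0) + (-4)·(0·2 - (-4)·0) = (-3)·8 - (-15)·0 + (-4)·0 = -24.
So p(s) = det(sI - A) = s^3 + 9s^2 + 26s + 24.
Rational-root test: any integer root divides 24. Testing small divisors, s = -2 works: p(-2) = -8 + 36 + (-52) + 24 = 0, so (s + 2) is a factor.
Dividing, p(s) = (s + 2)(s^2 + 7s + 12).
Factor s^2 + 7s + 12: two numbers with sum -7 and product 12 are -3 and -4, so s^2 + 7s + 12 = (s + 3)(s + 4).
Hence p(s) = (s + 2) (s + 3) (s + 4), with roots -4, -3, -2.
The eigenvalues -4, -3, -2 are distinct and real, so A is diagonalisable and x(t) = e^{At} x(0) = V diag(e^{λ_i t}) V^{-1} x(0), where the columns of V are the eigenvectors.
λ = -4: A - (-4)I = [[1, -15, -4], [0, 0, 0], [0, 2, 2]]. v must be orthogonal to every row; (row 1) × (row 3) = [-22, -2, 2], so take v_1 = [11, 1, -1]^T.
λ = -3: A - (-3)I = [[0, -15, -4], [0, -1, 0], [0, 2, 1]]. v must be orthogonal to every row; (row 1) × (row 2) = [-4, 0, 0], so take v_2 = [-1, 0, 0]^T.
λ = -2: A - (-2)I = [[-1, -15, -4], [0, -2, 0], [0, 2, 0]]. v must be orthogonal to every row; (row 1) × (row 2) = [-8, 0, 2], so take v_3 = [4, 0, -1]^T.
V = [v_1 v_2 v_3] = [[11, -1, 4], [1, 0, 0], [-1, 0, -1]] has det V = -1, so V^{-1} = adj(V)/det V = [[0, 1, 0], [-1, 7, -4], [0, -1, -1]].
Modal coordinates z(0) = V^{-1} x(0): 0·1 + 1·(-3) + 0·(-3) = -3; (-1)·1 + 7·(-3) + (-4)·(-3) = -10; 0·1 + (-1)·(-3) + (-1)·(-3) = 6; so z(0) = [-3, -10, 6]^T.
x_3(t) = Σ_i (v_i)_3 · z_i(0) · e^{λ_i t} (row 3 of V times the modal terms).
x_3(2.0) = (-1)·(-3)·e^{-4·2.0} + 0·(-10)·e^{-3·2.0} + (-1)·6·e^{-2·2.0} = 3·0.000335 + 0·0.002479 + (-6)·0.018316 = -0.1089.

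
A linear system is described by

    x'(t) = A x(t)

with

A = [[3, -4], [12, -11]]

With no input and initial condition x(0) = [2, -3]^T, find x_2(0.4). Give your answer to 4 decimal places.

det(sI - A) = s^2 - (tr A)s + det A, with tr A = 3 + (-11) = -8 and det A = 3·(-11) - (-4)·12 = -33 - (-48) = 15.
So p(s) = det(sI - A) = s^2 + 8s + 15.
Factor s^2 + 8s + 15: two numbers with sum -8 and product 15 are -3 and -5, so s^2 + 8s + 15 = (s + 3)(s + 5).
Hence p(s) = (s + 3) (s + 5), with roots -5, -3.
The eigenvalues -5, -3 are distinct and real, so A is diagonalisable and x(t) = e^{At} x(0) = V diag(e^{λ_i t}) V^{-1} x(0), where the columns of V are the eigenvectors.
λ = -5: A - (-5)I = [[8, -4], [12, -6]]. Row 1 gives 8·v1 + (-4)·v2 = 0, so take v_1 = [-1, -2]^T.
λ = -3: A - (-3)I = [[6, -4], [12, -8]]. Row 1 gives 6·v1 + (-4)·v2 = 0, so take v_2 = [2, 3]^T.
V = [v_1 v_2] = [[-1, 2], [-2, 3]] has det V = 1, so V^{-1} = adj(V)/det V = [[3, -2], [2, -1]].
Modal coordinates z(0) = V^{-1} x(0): 3·2 + (-2)·(-3) = 12; 2·2 + (-1)·(-3) = 7; so z(0) = [12, 7]^T.
x_2(t) = Σ_i (v_i)_2 · z_i(0) · e^{λ_i t} (row 2 of V times the modal terms).
x_2(0.4) = (-2)·12·e^{-5·0.4} + 3·7·e^{-3·0.4} = (-24)·0.135335 + 21·0.301194 = 3.0770.

3.0770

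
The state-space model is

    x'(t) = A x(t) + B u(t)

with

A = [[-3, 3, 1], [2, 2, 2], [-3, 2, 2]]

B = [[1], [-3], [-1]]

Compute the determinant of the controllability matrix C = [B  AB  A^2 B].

-1395

AB = [[-13], [-6], [-11]]
A^2B = [[10], [-60], [5]]
Controllability matrix C = [B  AB  A^2B] = [[1, -13, 10], [-3, -6, -60], [-1, -11, 5]]
Expanding along the first row, det(C) = 1·((-6)·5 - (-60)·(-11)) - (-13)·((-3)·5 - (-60)·(-1)) + 10·((-3)·(-11) - (-6)·(-1)) = 1·(-690) - (-13)·(-75) + 10·27 = -1395
Since det(C) ≠ 0, rank(C) = 3 and the system is completely controllable.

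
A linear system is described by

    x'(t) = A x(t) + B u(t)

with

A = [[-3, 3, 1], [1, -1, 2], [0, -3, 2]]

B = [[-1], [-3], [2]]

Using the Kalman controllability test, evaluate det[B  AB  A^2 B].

-2257

AB = [[-4], [6], [13]]
A^2B = [[43], [16], [8]]
Controllability matrix C = [B  AB  A^2B] = [[-1, -4, 43], [-3, 6, 16], [2, 13, 8]]
Expanding along the first row, det(C) = (-1)·(6·8 - 16·13) - (-4)·((-3)·8 - 16·2) + 43·((-3)·13 - 6·2) = (-1)·(-160) - (-4)·(-56) + 43·(-51) = -2257
Since det(C) ≠ 0, rank(C) = 3 and the system is completely controllable.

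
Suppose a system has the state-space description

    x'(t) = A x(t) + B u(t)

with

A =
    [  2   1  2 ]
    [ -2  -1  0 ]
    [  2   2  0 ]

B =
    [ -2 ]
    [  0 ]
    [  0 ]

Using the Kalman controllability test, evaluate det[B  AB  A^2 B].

-32

AB = [[-4], [4], [-4]]
A^2B = [[-12], [4], [0]]
Controllability matrix C = [B  AB  A^2B] = [[-2, -4, -12], [0, 4, 4], [0, -4, 0]]
Expanding along the first row, det(C) = (-2)·(4·0 - 4·(-4)) - (-4)·(0·0 - 4·0) + (-12)·(0·(-4) - 4·0) = (-2)·16 - (-4)·0 + (-12)·0 = -32
Since det(C) ≠ 0, rank(C) = 3 and the system is completely controllable.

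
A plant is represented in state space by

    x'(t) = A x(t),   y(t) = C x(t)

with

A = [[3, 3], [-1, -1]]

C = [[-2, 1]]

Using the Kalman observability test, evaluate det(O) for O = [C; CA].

21

CA = [[-7, -7]]
Observability matrix O = [C; CA] = [[-2, 1], [-7, -7]]
det(O) = (-2)·(-7) - 1·(-7) = 14 - (-7) = 21
Since det(O) ≠ 0, rank(O) = 2 and the system is completely observable.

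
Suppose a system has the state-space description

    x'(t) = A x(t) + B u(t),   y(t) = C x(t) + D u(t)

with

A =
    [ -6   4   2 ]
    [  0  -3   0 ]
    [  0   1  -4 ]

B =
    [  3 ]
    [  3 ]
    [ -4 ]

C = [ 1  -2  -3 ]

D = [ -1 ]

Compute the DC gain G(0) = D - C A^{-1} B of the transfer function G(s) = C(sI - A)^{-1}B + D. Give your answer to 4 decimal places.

0.1667

G(0) = C(-A)^{-1}B + D = -C A^{-1} B + D.
det A = -72, so A^{-1} = (1/-72)·adj(A) = [[-1/6, -1/4, -1/12], [0, -1/3, 0], [0, -1/12, -1/4]]
A^{-1} B = [-11/12, -1, 3/4]^T
C A^{-1} B = -7/6
G(0) = D - C A^{-1} B = -1 - (-7/6) = 1/6 ≈ 0.1667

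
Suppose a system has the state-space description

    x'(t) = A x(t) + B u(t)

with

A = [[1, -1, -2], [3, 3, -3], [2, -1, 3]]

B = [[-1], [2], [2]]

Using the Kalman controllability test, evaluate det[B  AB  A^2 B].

AB = [[-7], [-3], [2]]
A^2B = [[-8], [-36], [-5]]
Controllability matrix C = [B  AB  A^2B] = [[-1, -7, -8], [2, -3, -36], [2, 2, -5]]
Expanding along the first row, det(C) = (-1)·((-3)·(-5) - (-36)·2) - (-7)·(2·(-5) - (-36)·2) + (-8)·(2·2 - (-3)·2) = (-1)·87 - (-7)·62 + (-8)·10 = 267
Since det(C) ≠ 0, rank(C) = 3 and the system is completely controllable.

267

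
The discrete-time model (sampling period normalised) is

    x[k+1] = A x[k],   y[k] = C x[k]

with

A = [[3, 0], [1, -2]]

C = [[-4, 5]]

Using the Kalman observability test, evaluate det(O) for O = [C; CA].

75

CA = [[-7, -10]]
Observability matrix O = [C; CA] = [[-4, 5], [-7, -10]]
det(O) = (-4)·(-10) - 5·(-7) = 40 - (-35) = 75
Since det(O) ≠ 0, rank(O) = 2 and the system is completely observable.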